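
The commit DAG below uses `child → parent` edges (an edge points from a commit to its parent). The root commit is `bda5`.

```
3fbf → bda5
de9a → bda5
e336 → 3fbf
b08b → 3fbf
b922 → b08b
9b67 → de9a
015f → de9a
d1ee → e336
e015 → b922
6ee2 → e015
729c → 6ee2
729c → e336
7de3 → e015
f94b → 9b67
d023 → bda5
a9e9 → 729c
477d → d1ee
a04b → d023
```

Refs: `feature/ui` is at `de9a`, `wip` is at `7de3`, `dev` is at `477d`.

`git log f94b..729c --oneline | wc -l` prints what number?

Reachable from 729c: {3fbf, 6ee2, 729c, b08b, b922, bda5, e015, e336}.
Reachable from f94b: {9b67, bda5, de9a, f94b}.
In 729c's history but not f94b's: {3fbf, 6ee2, 729c, b08b, b922, e015, e336} — 7 commits.

7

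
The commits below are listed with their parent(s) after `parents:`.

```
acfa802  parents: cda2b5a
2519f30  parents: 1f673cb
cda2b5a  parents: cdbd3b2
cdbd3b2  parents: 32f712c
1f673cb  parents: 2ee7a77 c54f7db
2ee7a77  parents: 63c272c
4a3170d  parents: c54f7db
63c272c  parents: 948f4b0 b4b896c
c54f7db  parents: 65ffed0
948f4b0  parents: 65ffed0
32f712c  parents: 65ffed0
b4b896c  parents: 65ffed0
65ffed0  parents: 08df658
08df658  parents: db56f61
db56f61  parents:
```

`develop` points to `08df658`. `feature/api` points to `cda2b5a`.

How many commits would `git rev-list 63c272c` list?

6

Walking parent pointers from 63c272c: reachable set = {08df658, 63c272c, 65ffed0, 948f4b0, b4b896c, db56f61}.
That is 6 commits.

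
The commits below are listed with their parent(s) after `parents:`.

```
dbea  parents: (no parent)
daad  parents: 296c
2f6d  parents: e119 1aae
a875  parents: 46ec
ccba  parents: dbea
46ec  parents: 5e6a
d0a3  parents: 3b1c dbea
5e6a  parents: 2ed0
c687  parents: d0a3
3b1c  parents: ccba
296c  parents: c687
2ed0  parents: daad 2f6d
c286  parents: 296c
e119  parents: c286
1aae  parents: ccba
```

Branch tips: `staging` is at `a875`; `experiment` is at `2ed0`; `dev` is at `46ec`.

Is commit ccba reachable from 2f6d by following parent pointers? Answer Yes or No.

Yes

Ancestors of 2f6d (commits reachable by following parents): {1aae, 296c, 2f6d, 3b1c, c286, c687, ccba, d0a3, dbea, e119}.
ccba is in that set, so it is an ancestor of 2f6d.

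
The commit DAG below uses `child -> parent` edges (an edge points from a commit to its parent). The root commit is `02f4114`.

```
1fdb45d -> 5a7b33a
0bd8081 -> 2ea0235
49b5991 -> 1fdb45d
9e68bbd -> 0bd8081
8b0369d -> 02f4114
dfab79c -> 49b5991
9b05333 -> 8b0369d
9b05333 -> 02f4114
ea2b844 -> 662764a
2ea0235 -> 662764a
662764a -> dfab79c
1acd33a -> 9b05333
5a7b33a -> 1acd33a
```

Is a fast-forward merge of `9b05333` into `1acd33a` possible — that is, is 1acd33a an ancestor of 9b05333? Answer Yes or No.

A fast-forward from 1acd33a to 9b05333 is possible iff 1acd33a is an ancestor of 9b05333.
Ancestors of 9b05333: {02f4114, 8b0369d, 9b05333}.
1acd33a is not among them, so fast-forward is not possible.

No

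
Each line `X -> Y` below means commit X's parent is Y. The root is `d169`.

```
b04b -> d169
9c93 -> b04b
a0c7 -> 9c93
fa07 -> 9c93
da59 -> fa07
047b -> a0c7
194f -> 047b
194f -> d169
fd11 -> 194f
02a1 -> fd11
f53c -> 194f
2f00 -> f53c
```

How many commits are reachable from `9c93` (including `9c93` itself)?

Walking parent pointers from 9c93: reachable set = {9c93, b04b, d169}.
That is 3 commits.

3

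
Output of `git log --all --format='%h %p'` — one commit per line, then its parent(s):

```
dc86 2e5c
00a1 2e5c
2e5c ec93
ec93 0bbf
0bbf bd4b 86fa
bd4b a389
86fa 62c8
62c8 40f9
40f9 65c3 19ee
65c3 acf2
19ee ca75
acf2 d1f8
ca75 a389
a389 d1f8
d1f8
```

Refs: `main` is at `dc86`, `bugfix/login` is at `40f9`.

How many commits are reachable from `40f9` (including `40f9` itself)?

7

Walking parent pointers from 40f9: reachable set = {19ee, 40f9, 65c3, a389, acf2, ca75, d1f8}.
That is 7 commits.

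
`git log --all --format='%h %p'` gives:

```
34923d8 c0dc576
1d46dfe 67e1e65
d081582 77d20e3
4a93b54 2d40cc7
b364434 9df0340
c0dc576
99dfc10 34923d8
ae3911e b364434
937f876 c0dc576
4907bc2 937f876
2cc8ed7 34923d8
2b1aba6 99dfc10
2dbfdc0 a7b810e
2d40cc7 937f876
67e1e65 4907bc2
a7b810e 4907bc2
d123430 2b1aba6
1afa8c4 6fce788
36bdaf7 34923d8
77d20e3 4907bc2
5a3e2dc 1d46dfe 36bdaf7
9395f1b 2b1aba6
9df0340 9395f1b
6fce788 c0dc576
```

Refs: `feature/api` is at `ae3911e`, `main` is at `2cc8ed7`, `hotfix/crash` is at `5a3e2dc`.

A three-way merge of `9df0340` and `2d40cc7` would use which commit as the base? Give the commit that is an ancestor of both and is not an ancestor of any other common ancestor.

c0dc576

Ancestors of 9df0340: {2b1aba6, 34923d8, 9395f1b, 99dfc10, 9df0340, c0dc576}.
Ancestors of 2d40cc7: {2d40cc7, 937f876, c0dc576}.
Common ancestors: {c0dc576}.
The only common ancestor is c0dc576, so it is the merge base.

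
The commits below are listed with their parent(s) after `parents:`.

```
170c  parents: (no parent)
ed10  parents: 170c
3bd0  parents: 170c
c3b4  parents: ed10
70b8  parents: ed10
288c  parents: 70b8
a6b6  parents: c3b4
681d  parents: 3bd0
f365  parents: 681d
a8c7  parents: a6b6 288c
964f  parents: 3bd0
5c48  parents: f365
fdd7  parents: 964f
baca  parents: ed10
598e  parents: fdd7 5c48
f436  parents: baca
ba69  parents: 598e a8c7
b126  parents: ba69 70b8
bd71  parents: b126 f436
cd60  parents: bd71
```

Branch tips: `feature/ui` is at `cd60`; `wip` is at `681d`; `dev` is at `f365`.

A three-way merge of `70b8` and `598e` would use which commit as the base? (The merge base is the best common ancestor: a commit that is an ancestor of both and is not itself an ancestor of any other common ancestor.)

Ancestors of 70b8: {170c, 70b8, ed10}.
Ancestors of 598e: {170c, 3bd0, 598e, 5c48, 681d, 964f, f365, fdd7}.
Common ancestors: {170c}.
The only common ancestor is 170c, so it is the merge base.

170c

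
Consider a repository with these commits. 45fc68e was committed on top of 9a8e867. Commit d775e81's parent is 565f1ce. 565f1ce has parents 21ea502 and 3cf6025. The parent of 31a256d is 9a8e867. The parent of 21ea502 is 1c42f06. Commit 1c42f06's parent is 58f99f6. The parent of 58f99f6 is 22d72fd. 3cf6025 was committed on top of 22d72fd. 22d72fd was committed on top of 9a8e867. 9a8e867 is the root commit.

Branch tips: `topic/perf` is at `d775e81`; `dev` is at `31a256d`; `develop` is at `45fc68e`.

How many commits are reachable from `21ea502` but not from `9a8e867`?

4

Reachable from 21ea502: {1c42f06, 21ea502, 22d72fd, 58f99f6, 9a8e867}.
Reachable from 9a8e867: {9a8e867}.
In 21ea502's history but not 9a8e867's: {1c42f06, 21ea502, 22d72fd, 58f99f6} — 4 commits.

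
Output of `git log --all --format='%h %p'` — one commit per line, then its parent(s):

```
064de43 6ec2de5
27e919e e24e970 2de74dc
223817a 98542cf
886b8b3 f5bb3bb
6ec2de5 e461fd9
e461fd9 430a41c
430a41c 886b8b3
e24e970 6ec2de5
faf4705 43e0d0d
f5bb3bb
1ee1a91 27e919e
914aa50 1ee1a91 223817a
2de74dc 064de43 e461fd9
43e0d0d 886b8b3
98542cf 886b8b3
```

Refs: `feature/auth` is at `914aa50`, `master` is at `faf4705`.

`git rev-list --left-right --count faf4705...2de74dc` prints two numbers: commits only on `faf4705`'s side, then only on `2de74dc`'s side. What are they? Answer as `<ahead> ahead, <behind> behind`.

2 ahead, 5 behind

Reachable from faf4705: {43e0d0d, 886b8b3, f5bb3bb, faf4705}.
Reachable from 2de74dc: {064de43, 2de74dc, 430a41c, 6ec2de5, 886b8b3, e461fd9, f5bb3bb}.
Only in faf4705's history (ahead): {43e0d0d, faf4705} — 2.
Only in 2de74dc's history (behind): {064de43, 2de74dc, 430a41c, 6ec2de5, e461fd9} — 5.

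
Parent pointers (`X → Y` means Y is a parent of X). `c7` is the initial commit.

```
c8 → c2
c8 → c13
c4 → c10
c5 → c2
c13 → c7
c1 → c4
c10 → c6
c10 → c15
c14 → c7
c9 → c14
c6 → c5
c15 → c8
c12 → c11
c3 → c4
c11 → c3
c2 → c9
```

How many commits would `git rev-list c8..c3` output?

Reachable from c3: {c10, c13, c14, c15, c2, c3, c4, c5, c6, c7, c8, c9}.
Reachable from c8: {c13, c14, c2, c7, c8, c9}.
In c3's history but not c8's: {c10, c15, c3, c4, c5, c6} — 6 commits.

6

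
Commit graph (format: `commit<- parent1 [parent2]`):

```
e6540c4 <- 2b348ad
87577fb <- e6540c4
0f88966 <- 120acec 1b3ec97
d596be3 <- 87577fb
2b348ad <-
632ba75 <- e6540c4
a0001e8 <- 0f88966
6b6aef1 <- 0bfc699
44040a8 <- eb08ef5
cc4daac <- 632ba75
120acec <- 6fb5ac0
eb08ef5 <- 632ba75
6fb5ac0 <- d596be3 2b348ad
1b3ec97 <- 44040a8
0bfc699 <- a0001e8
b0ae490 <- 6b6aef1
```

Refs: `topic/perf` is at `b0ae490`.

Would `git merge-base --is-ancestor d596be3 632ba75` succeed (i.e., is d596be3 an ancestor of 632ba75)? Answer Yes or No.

No

Ancestors of 632ba75: {2b348ad, 632ba75, e6540c4}.
d596be3 is not in that set, so it is not an ancestor of 632ba75.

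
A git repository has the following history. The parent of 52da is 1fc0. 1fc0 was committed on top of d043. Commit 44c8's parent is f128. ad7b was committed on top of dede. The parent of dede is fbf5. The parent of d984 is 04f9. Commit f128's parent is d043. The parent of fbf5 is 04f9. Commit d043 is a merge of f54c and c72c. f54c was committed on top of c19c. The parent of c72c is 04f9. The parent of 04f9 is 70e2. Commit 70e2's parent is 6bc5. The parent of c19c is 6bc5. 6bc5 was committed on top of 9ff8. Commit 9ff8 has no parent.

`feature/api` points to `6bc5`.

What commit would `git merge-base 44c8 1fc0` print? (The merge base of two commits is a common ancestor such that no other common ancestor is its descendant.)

d043

Ancestors of 44c8: {04f9, 44c8, 6bc5, 70e2, 9ff8, c19c, c72c, d043, f128, f54c}.
Ancestors of 1fc0: {04f9, 1fc0, 6bc5, 70e2, 9ff8, c19c, c72c, d043, f54c}.
Common ancestors: {04f9, 6bc5, 70e2, 9ff8, c19c, c72c, d043, f54c}.
Among these, d043 is not an ancestor of any other common ancestor — it is the merge base.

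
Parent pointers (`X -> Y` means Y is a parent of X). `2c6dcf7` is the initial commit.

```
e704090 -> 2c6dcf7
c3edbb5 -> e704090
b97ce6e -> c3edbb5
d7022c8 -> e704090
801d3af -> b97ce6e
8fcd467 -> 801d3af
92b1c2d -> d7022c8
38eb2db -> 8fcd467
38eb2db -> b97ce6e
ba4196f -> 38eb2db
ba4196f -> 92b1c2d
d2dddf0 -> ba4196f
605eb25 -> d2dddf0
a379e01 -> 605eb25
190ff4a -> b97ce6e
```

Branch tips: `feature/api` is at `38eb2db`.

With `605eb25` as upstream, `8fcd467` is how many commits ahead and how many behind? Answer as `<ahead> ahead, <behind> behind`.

Reachable from 8fcd467: {2c6dcf7, 801d3af, 8fcd467, b97ce6e, c3edbb5, e704090}.
Reachable from 605eb25: {2c6dcf7, 38eb2db, 605eb25, 801d3af, 8fcd467, 92b1c2d, b97ce6e, ba4196f, c3edbb5, d2dddf0, d7022c8, e704090}.
Only in 8fcd467's history (ahead): {} — 0.
Only in 605eb25's history (behind): {38eb2db, 605eb25, 92b1c2d, ba4196f, d2dddf0, d7022c8} — 6.

0 ahead, 6 behind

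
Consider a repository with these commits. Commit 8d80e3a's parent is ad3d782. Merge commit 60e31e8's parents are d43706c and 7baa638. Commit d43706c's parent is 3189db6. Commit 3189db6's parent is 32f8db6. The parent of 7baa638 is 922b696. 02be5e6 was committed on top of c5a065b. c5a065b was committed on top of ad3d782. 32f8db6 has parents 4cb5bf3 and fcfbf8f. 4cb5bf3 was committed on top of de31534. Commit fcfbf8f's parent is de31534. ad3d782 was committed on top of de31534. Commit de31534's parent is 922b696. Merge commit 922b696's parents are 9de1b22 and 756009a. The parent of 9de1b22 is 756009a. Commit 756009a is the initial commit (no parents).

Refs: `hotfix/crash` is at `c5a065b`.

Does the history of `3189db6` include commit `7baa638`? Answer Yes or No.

Ancestors of 3189db6: {3189db6, 32f8db6, 4cb5bf3, 756009a, 922b696, 9de1b22, de31534, fcfbf8f}.
7baa638 is not in that set, so it is not an ancestor of 3189db6.

No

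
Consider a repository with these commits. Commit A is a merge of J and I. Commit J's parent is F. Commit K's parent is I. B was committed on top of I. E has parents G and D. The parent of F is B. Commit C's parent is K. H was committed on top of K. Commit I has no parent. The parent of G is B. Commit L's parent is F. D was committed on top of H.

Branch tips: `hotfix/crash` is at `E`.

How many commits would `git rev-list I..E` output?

6

Reachable from E: {B, D, E, G, H, I, K}.
Reachable from I: {I}.
In E's history but not I's: {B, D, E, G, H, K} — 6 commits.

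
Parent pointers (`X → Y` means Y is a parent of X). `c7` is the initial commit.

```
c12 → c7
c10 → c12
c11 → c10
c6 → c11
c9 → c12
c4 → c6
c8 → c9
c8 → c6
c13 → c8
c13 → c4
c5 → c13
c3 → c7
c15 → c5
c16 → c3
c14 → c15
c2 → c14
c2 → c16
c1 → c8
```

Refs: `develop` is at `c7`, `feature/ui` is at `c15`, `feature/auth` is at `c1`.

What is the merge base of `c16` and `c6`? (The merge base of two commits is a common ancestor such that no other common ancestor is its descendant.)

c7

Ancestors of c16: {c16, c3, c7}.
Ancestors of c6: {c10, c11, c12, c6, c7}.
Common ancestors: {c7}.
The only common ancestor is c7, so it is the merge base.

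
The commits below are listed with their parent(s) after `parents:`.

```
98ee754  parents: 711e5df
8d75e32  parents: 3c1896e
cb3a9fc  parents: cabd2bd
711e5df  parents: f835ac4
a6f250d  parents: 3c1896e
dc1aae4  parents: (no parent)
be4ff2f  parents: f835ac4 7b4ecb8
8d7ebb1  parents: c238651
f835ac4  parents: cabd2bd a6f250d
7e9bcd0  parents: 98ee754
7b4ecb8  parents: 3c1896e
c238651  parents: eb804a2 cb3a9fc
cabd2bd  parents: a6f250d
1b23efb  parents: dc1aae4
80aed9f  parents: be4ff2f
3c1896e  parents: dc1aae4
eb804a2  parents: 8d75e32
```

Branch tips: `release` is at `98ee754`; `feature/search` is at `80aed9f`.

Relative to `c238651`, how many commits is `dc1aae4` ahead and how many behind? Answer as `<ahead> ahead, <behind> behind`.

Reachable from dc1aae4: {dc1aae4}.
Reachable from c238651: {3c1896e, 8d75e32, a6f250d, c238651, cabd2bd, cb3a9fc, dc1aae4, eb804a2}.
Only in dc1aae4's history (ahead): {} — 0.
Only in c238651's history (behind): {3c1896e, 8d75e32, a6f250d, c238651, cabd2bd, cb3a9fc, eb804a2} — 7.

0 ahead, 7 behind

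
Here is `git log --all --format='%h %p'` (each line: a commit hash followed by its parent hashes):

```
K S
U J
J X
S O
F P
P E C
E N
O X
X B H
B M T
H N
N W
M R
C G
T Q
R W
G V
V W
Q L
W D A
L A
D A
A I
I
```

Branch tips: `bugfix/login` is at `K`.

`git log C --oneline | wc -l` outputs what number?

7

Walking parent pointers from C: reachable set = {A, C, D, G, I, V, W}.
That is 7 commits.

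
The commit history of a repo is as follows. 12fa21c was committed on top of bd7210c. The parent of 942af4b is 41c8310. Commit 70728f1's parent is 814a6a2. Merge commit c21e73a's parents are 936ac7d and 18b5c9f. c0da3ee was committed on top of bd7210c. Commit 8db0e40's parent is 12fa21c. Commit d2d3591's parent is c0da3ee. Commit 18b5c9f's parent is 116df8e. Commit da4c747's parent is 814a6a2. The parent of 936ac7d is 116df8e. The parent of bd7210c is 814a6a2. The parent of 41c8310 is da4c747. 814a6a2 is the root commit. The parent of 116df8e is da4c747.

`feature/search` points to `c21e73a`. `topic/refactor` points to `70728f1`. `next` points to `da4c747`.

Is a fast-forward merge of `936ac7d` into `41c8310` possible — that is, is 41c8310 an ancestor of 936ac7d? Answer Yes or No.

A fast-forward from 41c8310 to 936ac7d is possible iff 41c8310 is an ancestor of 936ac7d.
Ancestors of 936ac7d: {116df8e, 814a6a2, 936ac7d, da4c747}.
41c8310 is not among them, so fast-forward is not possible.

No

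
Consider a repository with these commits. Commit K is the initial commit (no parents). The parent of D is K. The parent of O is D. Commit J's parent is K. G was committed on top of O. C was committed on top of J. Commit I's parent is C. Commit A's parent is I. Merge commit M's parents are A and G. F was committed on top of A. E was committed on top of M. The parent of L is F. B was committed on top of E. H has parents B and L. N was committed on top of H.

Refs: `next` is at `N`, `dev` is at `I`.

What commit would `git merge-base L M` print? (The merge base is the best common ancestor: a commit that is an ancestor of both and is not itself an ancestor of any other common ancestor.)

A

Ancestors of L: {A, C, F, I, J, K, L}.
Ancestors of M: {A, C, D, G, I, J, K, M, O}.
Common ancestors: {A, C, I, J, K}.
Among these, A is not an ancestor of any other common ancestor — it is the merge base.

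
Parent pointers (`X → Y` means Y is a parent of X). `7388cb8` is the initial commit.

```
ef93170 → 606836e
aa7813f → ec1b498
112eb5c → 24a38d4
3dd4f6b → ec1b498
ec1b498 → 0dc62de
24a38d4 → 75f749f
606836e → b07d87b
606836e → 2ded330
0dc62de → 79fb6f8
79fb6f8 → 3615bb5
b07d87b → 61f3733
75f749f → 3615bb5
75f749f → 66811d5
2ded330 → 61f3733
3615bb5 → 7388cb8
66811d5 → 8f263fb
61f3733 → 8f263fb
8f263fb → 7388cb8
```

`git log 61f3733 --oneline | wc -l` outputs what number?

Walking parent pointers from 61f3733: reachable set = {61f3733, 7388cb8, 8f263fb}.
That is 3 commits.

3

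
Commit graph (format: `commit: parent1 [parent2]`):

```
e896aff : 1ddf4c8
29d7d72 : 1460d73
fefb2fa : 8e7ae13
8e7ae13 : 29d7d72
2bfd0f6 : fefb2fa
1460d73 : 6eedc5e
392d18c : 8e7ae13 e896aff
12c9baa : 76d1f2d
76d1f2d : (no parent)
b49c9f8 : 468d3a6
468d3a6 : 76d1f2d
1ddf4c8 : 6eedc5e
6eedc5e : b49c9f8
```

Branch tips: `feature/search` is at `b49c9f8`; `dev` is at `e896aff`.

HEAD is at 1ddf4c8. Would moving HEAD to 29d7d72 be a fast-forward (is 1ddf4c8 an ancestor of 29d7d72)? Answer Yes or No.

No

A fast-forward from 1ddf4c8 to 29d7d72 is possible iff 1ddf4c8 is an ancestor of 29d7d72.
Ancestors of 29d7d72: {1460d73, 29d7d72, 468d3a6, 6eedc5e, 76d1f2d, b49c9f8}.
1ddf4c8 is not among them, so fast-forward is not possible.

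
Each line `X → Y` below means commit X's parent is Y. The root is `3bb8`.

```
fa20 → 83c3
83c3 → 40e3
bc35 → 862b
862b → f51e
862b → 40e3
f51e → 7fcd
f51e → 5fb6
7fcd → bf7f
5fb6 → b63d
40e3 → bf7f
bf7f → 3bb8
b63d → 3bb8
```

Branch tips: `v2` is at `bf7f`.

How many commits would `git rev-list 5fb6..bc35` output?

6

Reachable from bc35: {3bb8, 40e3, 5fb6, 7fcd, 862b, b63d, bc35, bf7f, f51e}.
Reachable from 5fb6: {3bb8, 5fb6, b63d}.
In bc35's history but not 5fb6's: {40e3, 7fcd, 862b, bc35, bf7f, f51e} — 6 commits.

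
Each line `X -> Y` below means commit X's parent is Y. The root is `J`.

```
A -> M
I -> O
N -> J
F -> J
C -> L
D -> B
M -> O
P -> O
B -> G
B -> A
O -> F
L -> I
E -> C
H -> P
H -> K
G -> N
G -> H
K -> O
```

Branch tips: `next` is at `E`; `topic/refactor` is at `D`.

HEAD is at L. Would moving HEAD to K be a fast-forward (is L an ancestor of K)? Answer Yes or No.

A fast-forward from L to K is possible iff L is an ancestor of K.
Ancestors of K: {F, J, K, O}.
L is not among them, so fast-forward is not possible.

No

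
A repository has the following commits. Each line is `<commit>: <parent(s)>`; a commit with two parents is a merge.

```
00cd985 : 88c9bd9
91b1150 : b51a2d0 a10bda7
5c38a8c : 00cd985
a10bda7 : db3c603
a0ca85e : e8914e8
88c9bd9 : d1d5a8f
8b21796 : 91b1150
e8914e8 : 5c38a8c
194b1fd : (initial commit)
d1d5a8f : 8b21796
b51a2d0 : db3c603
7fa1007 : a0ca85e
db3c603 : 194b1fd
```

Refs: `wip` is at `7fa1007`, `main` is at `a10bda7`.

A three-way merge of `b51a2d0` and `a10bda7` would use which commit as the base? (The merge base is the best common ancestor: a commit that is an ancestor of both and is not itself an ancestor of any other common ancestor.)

db3c603

Ancestors of b51a2d0: {194b1fd, b51a2d0, db3c603}.
Ancestors of a10bda7: {194b1fd, a10bda7, db3c603}.
Common ancestors: {194b1fd, db3c603}.
Among these, db3c603 is not an ancestor of any other common ancestor — it is the merge base.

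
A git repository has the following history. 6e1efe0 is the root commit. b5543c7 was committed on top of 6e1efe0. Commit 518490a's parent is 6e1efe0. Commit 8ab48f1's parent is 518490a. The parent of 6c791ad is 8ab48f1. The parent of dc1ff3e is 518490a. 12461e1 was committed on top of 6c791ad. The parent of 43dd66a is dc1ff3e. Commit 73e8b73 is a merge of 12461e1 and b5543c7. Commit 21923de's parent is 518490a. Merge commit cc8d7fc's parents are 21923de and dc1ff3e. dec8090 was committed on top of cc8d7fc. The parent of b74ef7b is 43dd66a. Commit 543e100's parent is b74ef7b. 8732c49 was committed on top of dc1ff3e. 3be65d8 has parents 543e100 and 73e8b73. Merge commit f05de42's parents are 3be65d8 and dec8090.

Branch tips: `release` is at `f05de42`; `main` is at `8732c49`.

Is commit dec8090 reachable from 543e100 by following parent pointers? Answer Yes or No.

No

Ancestors of 543e100: {43dd66a, 518490a, 543e100, 6e1efe0, b74ef7b, dc1ff3e}.
dec8090 is not in that set, so it is not an ancestor of 543e100.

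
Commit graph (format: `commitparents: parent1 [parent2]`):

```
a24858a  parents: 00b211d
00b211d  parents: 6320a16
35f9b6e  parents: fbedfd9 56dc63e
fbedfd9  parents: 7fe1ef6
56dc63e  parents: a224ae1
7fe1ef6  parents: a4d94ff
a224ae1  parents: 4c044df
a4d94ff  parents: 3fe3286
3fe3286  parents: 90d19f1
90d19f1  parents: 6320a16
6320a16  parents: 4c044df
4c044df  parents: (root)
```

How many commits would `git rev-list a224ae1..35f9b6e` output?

8

Reachable from 35f9b6e: {35f9b6e, 3fe3286, 4c044df, 56dc63e, 6320a16, 7fe1ef6, 90d19f1, a224ae1, a4d94ff, fbedfd9}.
Reachable from a224ae1: {4c044df, a224ae1}.
In 35f9b6e's history but not a224ae1's: {35f9b6e, 3fe3286, 56dc63e, 6320a16, 7fe1ef6, 90d19f1, a4d94ff, fbedfd9} — 8 commits.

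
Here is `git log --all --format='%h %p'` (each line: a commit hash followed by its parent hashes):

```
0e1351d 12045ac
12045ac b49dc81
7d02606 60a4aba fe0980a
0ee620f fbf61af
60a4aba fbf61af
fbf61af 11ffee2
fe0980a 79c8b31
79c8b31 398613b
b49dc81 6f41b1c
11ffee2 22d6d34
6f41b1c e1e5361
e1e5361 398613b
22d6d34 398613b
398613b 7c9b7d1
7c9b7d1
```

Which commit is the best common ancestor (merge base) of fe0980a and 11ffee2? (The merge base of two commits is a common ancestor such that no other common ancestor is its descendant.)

Ancestors of fe0980a: {398613b, 79c8b31, 7c9b7d1, fe0980a}.
Ancestors of 11ffee2: {11ffee2, 22d6d34, 398613b, 7c9b7d1}.
Common ancestors: {398613b, 7c9b7d1}.
Among these, 398613b is not an ancestor of any other common ancestor — it is the merge base.

398613b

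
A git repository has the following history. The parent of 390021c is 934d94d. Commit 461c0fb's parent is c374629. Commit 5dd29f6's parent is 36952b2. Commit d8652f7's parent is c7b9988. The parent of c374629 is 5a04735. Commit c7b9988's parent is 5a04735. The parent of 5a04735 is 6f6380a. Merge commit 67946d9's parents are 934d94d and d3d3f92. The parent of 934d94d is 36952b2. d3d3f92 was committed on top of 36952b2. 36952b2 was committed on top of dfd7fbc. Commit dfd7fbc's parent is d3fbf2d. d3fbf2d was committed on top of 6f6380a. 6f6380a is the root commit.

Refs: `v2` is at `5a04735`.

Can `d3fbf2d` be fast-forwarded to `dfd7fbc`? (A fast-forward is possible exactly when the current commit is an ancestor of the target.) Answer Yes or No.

A fast-forward from d3fbf2d to dfd7fbc is possible iff d3fbf2d is an ancestor of dfd7fbc.
Ancestors of dfd7fbc: {6f6380a, d3fbf2d, dfd7fbc}.
d3fbf2d is among them, so fast-forward is possible.

Yes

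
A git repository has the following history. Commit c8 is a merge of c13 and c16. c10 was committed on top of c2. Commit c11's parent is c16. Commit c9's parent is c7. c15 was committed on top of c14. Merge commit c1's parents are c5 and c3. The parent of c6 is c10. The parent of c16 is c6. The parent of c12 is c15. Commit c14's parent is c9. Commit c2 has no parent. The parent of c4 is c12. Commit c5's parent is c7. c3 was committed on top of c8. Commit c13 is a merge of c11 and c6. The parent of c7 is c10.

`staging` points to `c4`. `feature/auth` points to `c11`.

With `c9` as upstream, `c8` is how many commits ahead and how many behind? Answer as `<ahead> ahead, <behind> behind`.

Reachable from c8: {c10, c11, c13, c16, c2, c6, c8}.
Reachable from c9: {c10, c2, c7, c9}.
Only in c8's history (ahead): {c11, c13, c16, c6, c8} — 5.
Only in c9's history (behind): {c7, c9} — 2.

5 ahead, 2 behind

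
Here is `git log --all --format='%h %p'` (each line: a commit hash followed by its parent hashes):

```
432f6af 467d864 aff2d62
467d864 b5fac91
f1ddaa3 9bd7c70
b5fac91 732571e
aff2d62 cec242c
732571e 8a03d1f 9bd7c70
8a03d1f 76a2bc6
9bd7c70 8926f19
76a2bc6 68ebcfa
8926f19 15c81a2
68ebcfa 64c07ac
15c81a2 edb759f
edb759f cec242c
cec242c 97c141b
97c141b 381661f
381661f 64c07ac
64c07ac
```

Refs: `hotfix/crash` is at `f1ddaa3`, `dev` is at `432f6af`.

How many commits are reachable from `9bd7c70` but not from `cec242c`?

4

Reachable from 9bd7c70: {15c81a2, 381661f, 64c07ac, 8926f19, 97c141b, 9bd7c70, cec242c, edb759f}.
Reachable from cec242c: {381661f, 64c07ac, 97c141b, cec242c}.
In 9bd7c70's history but not cec242c's: {15c81a2, 8926f19, 9bd7c70, edb759f} — 4 commits.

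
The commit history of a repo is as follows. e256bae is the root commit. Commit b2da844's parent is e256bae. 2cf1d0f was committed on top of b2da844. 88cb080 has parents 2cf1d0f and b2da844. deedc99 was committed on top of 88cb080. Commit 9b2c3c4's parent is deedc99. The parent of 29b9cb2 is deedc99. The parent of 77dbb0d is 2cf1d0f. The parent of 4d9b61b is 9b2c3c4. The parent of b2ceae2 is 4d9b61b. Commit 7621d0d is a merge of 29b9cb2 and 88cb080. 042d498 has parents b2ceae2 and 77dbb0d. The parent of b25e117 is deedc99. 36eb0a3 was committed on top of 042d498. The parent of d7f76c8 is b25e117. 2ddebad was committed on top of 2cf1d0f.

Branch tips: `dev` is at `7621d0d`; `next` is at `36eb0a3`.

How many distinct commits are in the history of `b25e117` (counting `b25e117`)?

Walking parent pointers from b25e117: reachable set = {2cf1d0f, 88cb080, b25e117, b2da844, deedc99, e256bae}.
That is 6 commits.

6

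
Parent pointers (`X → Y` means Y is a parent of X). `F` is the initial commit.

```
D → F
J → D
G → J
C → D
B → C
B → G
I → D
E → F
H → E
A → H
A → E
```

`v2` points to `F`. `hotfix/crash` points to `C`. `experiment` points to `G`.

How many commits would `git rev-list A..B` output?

Reachable from B: {B, C, D, F, G, J}.
Reachable from A: {A, E, F, H}.
In B's history but not A's: {B, C, D, G, J} — 5 commits.

5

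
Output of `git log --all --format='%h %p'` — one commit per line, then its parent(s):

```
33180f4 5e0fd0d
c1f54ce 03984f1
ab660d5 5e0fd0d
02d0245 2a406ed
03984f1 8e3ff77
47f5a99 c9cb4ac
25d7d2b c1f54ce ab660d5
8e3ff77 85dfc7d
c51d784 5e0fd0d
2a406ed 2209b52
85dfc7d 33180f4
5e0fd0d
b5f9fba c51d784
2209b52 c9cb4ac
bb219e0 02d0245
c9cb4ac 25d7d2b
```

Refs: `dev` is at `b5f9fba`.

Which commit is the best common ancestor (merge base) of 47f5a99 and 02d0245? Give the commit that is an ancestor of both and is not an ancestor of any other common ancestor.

Ancestors of 47f5a99: {03984f1, 25d7d2b, 33180f4, 47f5a99, 5e0fd0d, 85dfc7d, 8e3ff77, ab660d5, c1f54ce, c9cb4ac}.
Ancestors of 02d0245: {02d0245, 03984f1, 2209b52, 25d7d2b, 2a406ed, 33180f4, 5e0fd0d, 85dfc7d, 8e3ff77, ab660d5, c1f54ce, c9cb4ac}.
Common ancestors: {03984f1, 25d7d2b, 33180f4, 5e0fd0d, 85dfc7d, 8e3ff77, ab660d5, c1f54ce, c9cb4ac}.
Among these, c9cb4ac is not an ancestor of any other common ancestor — it is the merge base.

c9cb4ac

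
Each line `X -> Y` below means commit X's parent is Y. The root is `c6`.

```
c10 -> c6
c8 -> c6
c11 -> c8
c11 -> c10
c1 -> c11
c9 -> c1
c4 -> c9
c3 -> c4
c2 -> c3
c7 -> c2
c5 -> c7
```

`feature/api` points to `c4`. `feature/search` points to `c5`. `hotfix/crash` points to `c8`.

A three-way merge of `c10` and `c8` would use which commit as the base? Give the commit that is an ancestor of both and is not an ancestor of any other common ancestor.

Ancestors of c10: {c10, c6}.
Ancestors of c8: {c6, c8}.
Common ancestors: {c6}.
The only common ancestor is c6, so it is the merge base.

c6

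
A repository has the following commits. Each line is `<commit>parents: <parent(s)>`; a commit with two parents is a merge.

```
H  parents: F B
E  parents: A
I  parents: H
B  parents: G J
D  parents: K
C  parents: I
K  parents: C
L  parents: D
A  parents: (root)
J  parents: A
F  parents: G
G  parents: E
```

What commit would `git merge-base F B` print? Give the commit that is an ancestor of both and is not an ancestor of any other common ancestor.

G

Ancestors of F: {A, E, F, G}.
Ancestors of B: {A, B, E, G, J}.
Common ancestors: {A, E, G}.
Among these, G is not an ancestor of any other common ancestor — it is the merge base.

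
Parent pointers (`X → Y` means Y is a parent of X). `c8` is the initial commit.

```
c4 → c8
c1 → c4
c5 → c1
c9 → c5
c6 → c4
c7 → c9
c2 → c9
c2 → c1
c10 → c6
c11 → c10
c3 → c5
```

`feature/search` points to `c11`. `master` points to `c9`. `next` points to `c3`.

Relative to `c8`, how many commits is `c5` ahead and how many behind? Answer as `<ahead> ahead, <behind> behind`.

3 ahead, 0 behind

Reachable from c5: {c1, c4, c5, c8}.
Reachable from c8: {c8}.
Only in c5's history (ahead): {c1, c4, c5} — 3.
Only in c8's history (behind): {} — 0.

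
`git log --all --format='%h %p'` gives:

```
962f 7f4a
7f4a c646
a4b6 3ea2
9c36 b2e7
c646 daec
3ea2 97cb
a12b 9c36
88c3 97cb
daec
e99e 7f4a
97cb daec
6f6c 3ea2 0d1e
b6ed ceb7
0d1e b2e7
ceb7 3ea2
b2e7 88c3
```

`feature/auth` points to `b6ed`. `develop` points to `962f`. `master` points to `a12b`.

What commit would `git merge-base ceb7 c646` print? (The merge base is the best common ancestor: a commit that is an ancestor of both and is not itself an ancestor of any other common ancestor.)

Ancestors of ceb7: {3ea2, 97cb, ceb7, daec}.
Ancestors of c646: {c646, daec}.
Common ancestors: {daec}.
The only common ancestor is daec, so it is the merge base.

daec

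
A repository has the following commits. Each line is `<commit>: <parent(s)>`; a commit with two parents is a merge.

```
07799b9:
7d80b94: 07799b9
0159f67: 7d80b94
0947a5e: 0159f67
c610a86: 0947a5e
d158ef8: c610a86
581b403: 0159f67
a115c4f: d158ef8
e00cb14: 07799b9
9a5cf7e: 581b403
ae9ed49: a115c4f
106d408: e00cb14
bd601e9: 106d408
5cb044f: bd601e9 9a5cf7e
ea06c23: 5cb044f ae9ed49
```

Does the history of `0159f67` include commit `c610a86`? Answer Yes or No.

No

Ancestors of 0159f67: {0159f67, 07799b9, 7d80b94}.
c610a86 is not in that set, so it is not an ancestor of 0159f67.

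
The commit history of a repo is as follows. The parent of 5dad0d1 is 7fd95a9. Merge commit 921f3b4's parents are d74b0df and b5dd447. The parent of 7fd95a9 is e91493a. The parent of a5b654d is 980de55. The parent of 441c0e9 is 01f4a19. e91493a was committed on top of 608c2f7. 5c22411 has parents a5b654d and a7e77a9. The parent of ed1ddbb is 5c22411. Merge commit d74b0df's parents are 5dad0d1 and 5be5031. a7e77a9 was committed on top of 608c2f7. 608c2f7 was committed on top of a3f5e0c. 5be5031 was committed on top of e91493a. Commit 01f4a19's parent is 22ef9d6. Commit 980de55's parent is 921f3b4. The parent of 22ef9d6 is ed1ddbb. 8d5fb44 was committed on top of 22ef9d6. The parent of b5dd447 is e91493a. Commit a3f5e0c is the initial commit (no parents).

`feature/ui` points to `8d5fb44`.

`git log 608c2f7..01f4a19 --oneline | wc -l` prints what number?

14

Reachable from 01f4a19: {01f4a19, 22ef9d6, 5be5031, 5c22411, 5dad0d1, 608c2f7, 7fd95a9, 921f3b4, 980de55, a3f5e0c, a5b654d, a7e77a9, b5dd447, d74b0df, e91493a, ed1ddbb}.
Reachable from 608c2f7: {608c2f7, a3f5e0c}.
In 01f4a19's history but not 608c2f7's: {01f4a19, 22ef9d6, 5be5031, 5c22411, 5dad0d1, 7fd95a9, 921f3b4, 980de55, a5b654d, a7e77a9, b5dd447, d74b0df, e91493a, ed1ddbb} — 14 commits.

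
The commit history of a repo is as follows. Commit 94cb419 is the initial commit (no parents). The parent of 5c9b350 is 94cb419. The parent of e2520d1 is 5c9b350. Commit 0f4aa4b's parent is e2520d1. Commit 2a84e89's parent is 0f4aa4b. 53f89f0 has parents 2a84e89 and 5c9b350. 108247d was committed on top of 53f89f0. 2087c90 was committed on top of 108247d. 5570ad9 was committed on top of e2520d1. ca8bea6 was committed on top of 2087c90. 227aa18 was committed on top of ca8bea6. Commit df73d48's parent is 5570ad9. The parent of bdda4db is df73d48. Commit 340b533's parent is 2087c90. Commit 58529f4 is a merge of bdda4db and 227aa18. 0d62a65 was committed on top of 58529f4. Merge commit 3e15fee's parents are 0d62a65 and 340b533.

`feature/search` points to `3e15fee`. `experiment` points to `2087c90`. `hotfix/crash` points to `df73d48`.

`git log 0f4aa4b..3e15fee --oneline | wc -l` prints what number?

Reachable from 3e15fee: {0d62a65, 0f4aa4b, 108247d, 2087c90, 227aa18, 2a84e89, 340b533, 3e15fee, 53f89f0, 5570ad9, 58529f4, 5c9b350, 94cb419, bdda4db, ca8bea6, df73d48, e2520d1}.
Reachable from 0f4aa4b: {0f4aa4b, 5c9b350, 94cb419, e2520d1}.
In 3e15fee's history but not 0f4aa4b's: {0d62a65, 108247d, 2087c90, 227aa18, 2a84e89, 340b533, 3e15fee, 53f89f0, 5570ad9, 58529f4, bdda4db, ca8bea6, df73d48} — 13 commits.

13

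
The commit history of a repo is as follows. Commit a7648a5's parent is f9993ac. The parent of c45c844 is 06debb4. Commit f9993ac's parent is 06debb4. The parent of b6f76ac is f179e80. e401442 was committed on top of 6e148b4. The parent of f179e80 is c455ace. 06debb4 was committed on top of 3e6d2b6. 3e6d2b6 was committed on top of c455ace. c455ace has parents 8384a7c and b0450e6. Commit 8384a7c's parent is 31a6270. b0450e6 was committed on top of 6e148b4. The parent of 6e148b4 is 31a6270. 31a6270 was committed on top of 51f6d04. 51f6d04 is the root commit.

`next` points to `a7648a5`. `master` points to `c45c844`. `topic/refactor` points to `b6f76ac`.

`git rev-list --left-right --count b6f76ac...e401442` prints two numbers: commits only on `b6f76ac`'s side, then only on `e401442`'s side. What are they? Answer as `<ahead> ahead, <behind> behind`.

Reachable from b6f76ac: {31a6270, 51f6d04, 6e148b4, 8384a7c, b0450e6, b6f76ac, c455ace, f179e80}.
Reachable from e401442: {31a6270, 51f6d04, 6e148b4, e401442}.
Only in b6f76ac's history (ahead): {8384a7c, b0450e6, b6f76ac, c455ace, f179e80} — 5.
Only in e401442's history (behind): {e401442} — 1.

5 ahead, 1 behind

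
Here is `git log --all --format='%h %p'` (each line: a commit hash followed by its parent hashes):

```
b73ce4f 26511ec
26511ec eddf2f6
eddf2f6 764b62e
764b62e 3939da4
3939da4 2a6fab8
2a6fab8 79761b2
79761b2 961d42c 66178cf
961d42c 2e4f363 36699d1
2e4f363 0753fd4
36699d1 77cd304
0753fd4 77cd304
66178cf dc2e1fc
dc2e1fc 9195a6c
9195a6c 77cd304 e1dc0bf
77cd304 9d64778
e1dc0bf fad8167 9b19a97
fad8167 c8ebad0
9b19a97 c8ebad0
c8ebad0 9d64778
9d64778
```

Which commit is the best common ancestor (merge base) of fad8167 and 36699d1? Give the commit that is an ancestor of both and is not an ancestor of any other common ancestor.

Ancestors of fad8167: {9d64778, c8ebad0, fad8167}.
Ancestors of 36699d1: {36699d1, 77cd304, 9d64778}.
Common ancestors: {9d64778}.
The only common ancestor is 9d64778, so it is the merge base.

9d64778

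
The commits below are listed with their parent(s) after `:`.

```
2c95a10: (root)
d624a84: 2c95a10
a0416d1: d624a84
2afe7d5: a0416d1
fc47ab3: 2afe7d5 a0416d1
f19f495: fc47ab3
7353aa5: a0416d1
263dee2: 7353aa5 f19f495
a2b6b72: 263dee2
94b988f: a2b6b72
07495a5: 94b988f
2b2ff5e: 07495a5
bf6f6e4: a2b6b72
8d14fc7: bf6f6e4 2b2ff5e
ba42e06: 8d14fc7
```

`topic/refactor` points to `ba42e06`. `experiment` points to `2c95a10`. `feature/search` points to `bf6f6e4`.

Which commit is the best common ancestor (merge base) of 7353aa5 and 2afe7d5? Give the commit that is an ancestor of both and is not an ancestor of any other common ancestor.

Ancestors of 7353aa5: {2c95a10, 7353aa5, a0416d1, d624a84}.
Ancestors of 2afe7d5: {2afe7d5, 2c95a10, a0416d1, d624a84}.
Common ancestors: {2c95a10, a0416d1, d624a84}.
Among these, a0416d1 is not an ancestor of any other common ancestor — it is the merge base.

a0416d1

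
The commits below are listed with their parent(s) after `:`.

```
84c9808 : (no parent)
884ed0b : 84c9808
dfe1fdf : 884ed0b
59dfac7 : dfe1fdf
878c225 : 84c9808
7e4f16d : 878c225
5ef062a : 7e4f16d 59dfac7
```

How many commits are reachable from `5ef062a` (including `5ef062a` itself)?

7

Walking parent pointers from 5ef062a: reachable set = {59dfac7, 5ef062a, 7e4f16d, 84c9808, 878c225, 884ed0b, dfe1fdf}.
That is 7 commits.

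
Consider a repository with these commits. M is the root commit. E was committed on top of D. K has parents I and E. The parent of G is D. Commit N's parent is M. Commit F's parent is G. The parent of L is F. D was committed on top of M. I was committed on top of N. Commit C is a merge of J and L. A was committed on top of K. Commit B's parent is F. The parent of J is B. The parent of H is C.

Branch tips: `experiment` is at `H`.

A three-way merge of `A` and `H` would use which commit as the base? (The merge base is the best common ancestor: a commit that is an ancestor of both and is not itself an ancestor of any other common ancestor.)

D

Ancestors of A: {A, D, E, I, K, M, N}.
Ancestors of H: {B, C, D, F, G, H, J, L, M}.
Common ancestors: {D, M}.
Among these, D is not an ancestor of any other common ancestor — it is the merge base.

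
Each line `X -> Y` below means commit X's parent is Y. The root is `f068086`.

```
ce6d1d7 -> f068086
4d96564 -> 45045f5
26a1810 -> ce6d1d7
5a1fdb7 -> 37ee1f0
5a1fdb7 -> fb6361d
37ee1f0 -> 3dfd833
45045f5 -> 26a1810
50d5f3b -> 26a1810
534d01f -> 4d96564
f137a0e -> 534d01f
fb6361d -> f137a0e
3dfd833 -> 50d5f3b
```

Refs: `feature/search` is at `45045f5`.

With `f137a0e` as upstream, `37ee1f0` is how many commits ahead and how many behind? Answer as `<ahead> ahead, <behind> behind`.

3 ahead, 4 behind

Reachable from 37ee1f0: {26a1810, 37ee1f0, 3dfd833, 50d5f3b, ce6d1d7, f068086}.
Reachable from f137a0e: {26a1810, 45045f5, 4d96564, 534d01f, ce6d1d7, f068086, f137a0e}.
Only in 37ee1f0's history (ahead): {37ee1f0, 3dfd833, 50d5f3b} — 3.
Only in f137a0e's history (behind): {45045f5, 4d96564, 534d01f, f137a0e} — 4.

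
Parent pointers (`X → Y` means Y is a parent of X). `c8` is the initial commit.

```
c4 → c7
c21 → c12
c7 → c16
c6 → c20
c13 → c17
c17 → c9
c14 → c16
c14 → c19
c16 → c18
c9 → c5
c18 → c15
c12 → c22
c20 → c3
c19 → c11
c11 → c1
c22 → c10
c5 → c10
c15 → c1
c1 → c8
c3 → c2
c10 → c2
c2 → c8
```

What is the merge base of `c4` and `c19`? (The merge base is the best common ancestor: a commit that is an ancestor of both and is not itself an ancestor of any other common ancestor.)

Ancestors of c4: {c1, c15, c16, c18, c4, c7, c8}.
Ancestors of c19: {c1, c11, c19, c8}.
Common ancestors: {c1, c8}.
Among these, c1 is not an ancestor of any other common ancestor — it is the merge base.

c1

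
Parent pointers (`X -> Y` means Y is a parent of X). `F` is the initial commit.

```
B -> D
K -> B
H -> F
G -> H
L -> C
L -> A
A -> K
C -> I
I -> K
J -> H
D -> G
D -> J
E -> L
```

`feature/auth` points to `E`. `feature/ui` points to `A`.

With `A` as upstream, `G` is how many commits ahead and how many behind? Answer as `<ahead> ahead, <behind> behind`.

Reachable from G: {F, G, H}.
Reachable from A: {A, B, D, F, G, H, J, K}.
Only in G's history (ahead): {} — 0.
Only in A's history (behind): {A, B, D, J, K} — 5.

0 ahead, 5 behind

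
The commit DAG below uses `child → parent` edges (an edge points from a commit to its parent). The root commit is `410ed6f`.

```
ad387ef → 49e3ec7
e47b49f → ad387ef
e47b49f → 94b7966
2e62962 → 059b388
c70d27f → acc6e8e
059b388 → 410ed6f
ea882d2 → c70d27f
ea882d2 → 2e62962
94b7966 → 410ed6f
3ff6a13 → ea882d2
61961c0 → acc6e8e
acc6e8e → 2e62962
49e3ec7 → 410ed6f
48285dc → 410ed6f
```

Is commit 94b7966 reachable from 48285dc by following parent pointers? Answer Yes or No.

Ancestors of 48285dc: {410ed6f, 48285dc}.
94b7966 is not in that set, so it is not an ancestor of 48285dc.

No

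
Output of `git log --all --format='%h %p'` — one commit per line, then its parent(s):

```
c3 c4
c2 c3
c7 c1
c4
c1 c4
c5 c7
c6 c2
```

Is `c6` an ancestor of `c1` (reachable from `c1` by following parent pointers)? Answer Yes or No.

No

Ancestors of c1: {c1, c4}.
c6 is not in that set, so it is not an ancestor of c1.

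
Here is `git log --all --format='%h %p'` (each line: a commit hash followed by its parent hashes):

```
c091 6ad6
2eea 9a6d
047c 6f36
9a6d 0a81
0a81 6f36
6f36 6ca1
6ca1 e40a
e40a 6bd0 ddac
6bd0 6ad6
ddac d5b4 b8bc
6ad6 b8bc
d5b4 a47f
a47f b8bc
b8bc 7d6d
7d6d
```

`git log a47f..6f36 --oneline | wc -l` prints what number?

Reachable from 6f36: {6ad6, 6bd0, 6ca1, 6f36, 7d6d, a47f, b8bc, d5b4, ddac, e40a}.
Reachable from a47f: {7d6d, a47f, b8bc}.
In 6f36's history but not a47f's: {6ad6, 6bd0, 6ca1, 6f36, d5b4, ddac, e40a} — 7 commits.

7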